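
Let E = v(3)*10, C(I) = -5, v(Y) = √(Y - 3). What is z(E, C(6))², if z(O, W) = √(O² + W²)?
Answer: 25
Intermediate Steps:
v(Y) = √(-3 + Y)
E = 0 (E = √(-3 + 3)*10 = √0*10 = 0*10 = 0)
z(E, C(6))² = (√(0² + (-5)²))² = (√(0 + 25))² = (√25)² = 5² = 25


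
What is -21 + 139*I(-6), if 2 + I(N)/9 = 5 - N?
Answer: 11238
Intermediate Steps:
I(N) = 27 - 9*N (I(N) = -18 + 9*(5 - N) = -18 + (45 - 9*N) = 27 - 9*N)
-21 + 139*I(-6) = -21 + 139*(27 - 9*(-6)) = -21 + 139*(27 + 54) = -21 + 139*81 = -21 + 11259 = 11238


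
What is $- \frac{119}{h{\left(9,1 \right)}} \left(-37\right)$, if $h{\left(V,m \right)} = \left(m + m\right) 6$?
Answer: $\frac{4403}{12} \approx 366.92$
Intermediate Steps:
$h{\left(V,m \right)} = 12 m$ ($h{\left(V,m \right)} = 2 m 6 = 12 m$)
$- \frac{119}{h{\left(9,1 \right)}} \left(-37\right) = - \frac{119}{12 \cdot 1} \left(-37\right) = - \frac{119}{12} \left(-37\right) = \left(-119\right) \frac{1}{12} \left(-37\right) = \left(- \frac{119}{12}\right) \left(-37\right) = \frac{4403}{12}$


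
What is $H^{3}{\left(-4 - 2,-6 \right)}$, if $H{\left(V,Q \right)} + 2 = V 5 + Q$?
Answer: $-54872$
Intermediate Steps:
$H{\left(V,Q \right)} = -2 + Q + 5 V$ ($H{\left(V,Q \right)} = -2 + \left(V 5 + Q\right) = -2 + \left(5 V + Q\right) = -2 + \left(Q + 5 V\right) = -2 + Q + 5 V$)
$H^{3}{\left(-4 - 2,-6 \right)} = \left(-2 - 6 + 5 \left(-4 - 2\right)\right)^{3} = \left(-2 - 6 + 5 \left(-6\right)\right)^{3} = \left(-2 - 6 - 30\right)^{3} = \left(-38\right)^{3} = -54872$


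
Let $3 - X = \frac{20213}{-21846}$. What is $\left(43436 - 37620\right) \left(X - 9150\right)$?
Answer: $- \frac{581033373292}{10923} \approx -5.3194 \cdot 10^{7}$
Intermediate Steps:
$X = \frac{85751}{21846}$ ($X = 3 - \frac{20213}{-21846} = 3 - 20213 \left(- \frac{1}{21846}\right) = 3 - - \frac{20213}{21846} = 3 + \frac{20213}{21846} = \frac{85751}{21846} \approx 3.9253$)
$\left(43436 - 37620\right) \left(X - 9150\right) = \left(43436 - 37620\right) \left(\frac{85751}{21846} - 9150\right) = 5816 \left(- \frac{199805149}{21846}\right) = - \frac{581033373292}{10923}$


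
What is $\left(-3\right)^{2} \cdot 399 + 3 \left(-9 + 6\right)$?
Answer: $3582$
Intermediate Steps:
$\left(-3\right)^{2} \cdot 399 + 3 \left(-9 + 6\right) = 9 \cdot 399 + 3 \left(-3\right) = 3591 - 9 = 3582$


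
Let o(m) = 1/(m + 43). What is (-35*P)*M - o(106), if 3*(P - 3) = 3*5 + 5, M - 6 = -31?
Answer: 3780872/447 ≈ 8458.3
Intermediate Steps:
M = -25 (M = 6 - 31 = -25)
P = 29/3 (P = 3 + (3*5 + 5)/3 = 3 + (15 + 5)/3 = 3 + (⅓)*20 = 3 + 20/3 = 29/3 ≈ 9.6667)
o(m) = 1/(43 + m)
(-35*P)*M - o(106) = -35*29/3*(-25) - 1/(43 + 106) = -1015/3*(-25) - 1/149 = 25375/3 - 1*1/149 = 25375/3 - 1/149 = 3780872/447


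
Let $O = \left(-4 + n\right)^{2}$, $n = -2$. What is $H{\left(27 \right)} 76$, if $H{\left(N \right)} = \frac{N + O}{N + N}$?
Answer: $\frac{266}{3} \approx 88.667$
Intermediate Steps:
$O = 36$ ($O = \left(-4 - 2\right)^{2} = \left(-6\right)^{2} = 36$)
$H{\left(N \right)} = \frac{36 + N}{2 N}$ ($H{\left(N \right)} = \frac{N + 36}{N + N} = \frac{36 + N}{2 N}$)
$H{\left(27 \right)} 76 = \frac{36 + 27}{2 \cdot 27} \cdot 76 = \frac{1}{2} \cdot \frac{1}{27} \cdot 63 \cdot 76 = \frac{7}{6} \cdot 76 = \frac{266}{3}$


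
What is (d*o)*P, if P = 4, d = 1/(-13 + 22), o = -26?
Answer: -104/9 ≈ -11.556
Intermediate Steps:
d = 1/9 ≈ 0.11111
(d*o)*P = ((1/9)*(-26))*4 = -26/9*4 = -104/9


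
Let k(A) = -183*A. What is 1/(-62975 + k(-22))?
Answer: -1/58949 ≈ -1.6964e-5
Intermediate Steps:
1/(-62975 + k(-22)) = 1/(-62975 - 183*(-22)) = 1/(-62975 + 4026) = 1/(-58949) = -1/58949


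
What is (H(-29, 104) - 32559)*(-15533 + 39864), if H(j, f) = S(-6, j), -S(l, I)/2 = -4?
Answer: -791998381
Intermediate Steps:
S(l, I) = 8 (S(l, I) = -2*(-4) = 8)
H(j, f) = 8
(H(-29, 104) - 32559)*(-15533 + 39864) = (8 - 32559)*(-15533 + 39864) = -32551*24331 = -791998381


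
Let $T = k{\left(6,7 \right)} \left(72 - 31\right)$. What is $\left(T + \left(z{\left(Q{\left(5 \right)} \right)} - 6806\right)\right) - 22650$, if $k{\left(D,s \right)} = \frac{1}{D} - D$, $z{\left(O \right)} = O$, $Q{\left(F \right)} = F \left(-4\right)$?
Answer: $- \frac{178291}{6} \approx -29715.0$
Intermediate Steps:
$Q{\left(F \right)} = - 4 F$
$T = - \frac{1435}{6}$ ($T = \left(\frac{1}{6} - 6\right) \left(72 - 31\right) = \left(\frac{1}{6} - 6\right) 41 = \left(- \frac{35}{6}\right) 41 = - \frac{1435}{6} \approx -239.17$)
$\left(T + \left(z{\left(Q{\left(5 \right)} \right)} - 6806\right)\right) - 22650 = \left(- \frac{1435}{6} - 6826\right) - 22650 = - \frac{42391}{6} - 22650 = - \frac{178291}{6}$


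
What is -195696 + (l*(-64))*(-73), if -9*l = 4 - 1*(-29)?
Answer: -638480/3 ≈ -2.1283e+5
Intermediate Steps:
l = -11/3 (l = -(4 - 1*(-29))/9 = -(4 + 29)/9 = -⅑*33 = -11/3 ≈ -3.6667)
-195696 + (l*(-64))*(-73) = -195696 - 11/3*(-64)*(-73) = -195696 + (704/3)*(-73) = -195696 - 51392/3 = -638480/3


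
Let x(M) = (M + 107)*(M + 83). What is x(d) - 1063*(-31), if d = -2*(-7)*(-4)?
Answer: 34330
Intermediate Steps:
d = -56 (d = 14*(-4) = -56)
x(M) = (83 + M)*(107 + M) (x(M) = (107 + M)*(83 + M) = (83 + M)*(107 + M))
x(d) - 1063*(-31) = (8881 + (-56)² + 190*(-56)) - 1063*(-31) = (8881 + 3136 - 10640) - 1*(-32953) = 1377 + 32953 = 34330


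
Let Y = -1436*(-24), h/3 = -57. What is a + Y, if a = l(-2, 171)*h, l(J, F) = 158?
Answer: 7446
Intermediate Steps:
h = -171 (h = 3*(-57) = -171)
Y = 34464
a = -27018 (a = 158*(-171) = -27018)
a + Y = -27018 + 34464 = 7446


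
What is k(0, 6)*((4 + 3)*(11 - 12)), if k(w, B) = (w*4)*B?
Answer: 0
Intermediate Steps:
k(w, B) = 4*B*w (k(w, B) = (4*w)*B = 4*B*w)
k(0, 6)*((4 + 3)*(11 - 12)) = (4*6*0)*((4 + 3)*(11 - 12)) = 0*(7*(-1)) = 0*(-7) = 0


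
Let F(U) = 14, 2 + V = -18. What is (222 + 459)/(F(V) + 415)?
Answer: 227/143 ≈ 1.5874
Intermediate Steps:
V = -20 (V = -2 - 18 = -20)
(222 + 459)/(F(V) + 415) = (222 + 459)/(14 + 415) = 681/429 = 681*(1/429) = 227/143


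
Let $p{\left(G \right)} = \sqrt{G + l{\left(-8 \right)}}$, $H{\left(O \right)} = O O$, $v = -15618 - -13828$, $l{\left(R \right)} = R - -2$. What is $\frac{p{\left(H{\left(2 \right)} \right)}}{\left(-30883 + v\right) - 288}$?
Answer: $- \frac{i \sqrt{2}}{32961} \approx - 4.2906 \cdot 10^{-5} i$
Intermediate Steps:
$l{\left(R \right)} = 2 + R$ ($l{\left(R \right)} = R + 2 = 2 + R$)
$v = -1790$ ($v = -15618 + 13828 = -1790$)
$H{\left(O \right)} = O^{2}$
$p{\left(G \right)} = \sqrt{-6 + G}$ ($p{\left(G \right)} = \sqrt{G + \left(2 - 8\right)} = \sqrt{G - 6} = \sqrt{-6 + G}$)
$\frac{p{\left(H{\left(2 \right)} \right)}}{\left(-30883 + v\right) - 288} = \frac{\sqrt{-6 + 2^{2}}}{\left(-30883 - 1790\right) - 288} = \frac{\sqrt{-6 + 4}}{-32673 - 288} = \frac{\sqrt{-2}}{-32961} = i \sqrt{2} \left(- \frac{1}{32961}\right) = - \frac{i \sqrt{2}}{32961}$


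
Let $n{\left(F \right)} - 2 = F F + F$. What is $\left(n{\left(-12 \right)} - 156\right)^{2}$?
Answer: $484$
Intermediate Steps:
$n{\left(F \right)} = 2 + F + F^{2}$ ($n{\left(F \right)} = 2 + \left(F F + F\right) = 2 + \left(F^{2} + F\right) = 2 + \left(F + F^{2}\right) = 2 + F + F^{2}$)
$\left(n{\left(-12 \right)} - 156\right)^{2} = \left(\left(2 - 12 + \left(-12\right)^{2}\right) - 156\right)^{2} = \left(\left(2 - 12 + 144\right) - 156\right)^{2} = \left(134 - 156\right)^{2} = \left(-22\right)^{2} = 484$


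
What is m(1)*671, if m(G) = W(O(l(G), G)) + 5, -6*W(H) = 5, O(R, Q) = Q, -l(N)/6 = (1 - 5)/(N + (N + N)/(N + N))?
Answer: 16775/6 ≈ 2795.8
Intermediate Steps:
l(N) = 24/(1 + N) (l(N) = -6*(1 - 5)/(N + (N + N)/(N + N)) = -(-24)/(N + (2*N)/((2*N))) = -(-24)/(N + (2*N)*(1/(2*N))) = -(-24)/(N + 1) = -(-24)/(1 + N) = 24/(1 + N))
W(H) = -⅚ (W(H) = -⅙*5 = -⅚)
m(G) = 25/6 (m(G) = -⅚ + 5 = 25/6)
m(1)*671 = (25/6)*671 = 16775/6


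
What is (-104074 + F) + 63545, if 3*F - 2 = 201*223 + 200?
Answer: -76562/3 ≈ -25521.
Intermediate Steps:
F = 45025/3 (F = ⅔ + (201*223 + 200)/3 = ⅔ + (44823 + 200)/3 = ⅔ + (⅓)*45023 = ⅔ + 45023/3 = 45025/3 ≈ 15008.)
(-104074 + F) + 63545 = (-104074 + 45025/3) + 63545 = -267197/3 + 63545 = -76562/3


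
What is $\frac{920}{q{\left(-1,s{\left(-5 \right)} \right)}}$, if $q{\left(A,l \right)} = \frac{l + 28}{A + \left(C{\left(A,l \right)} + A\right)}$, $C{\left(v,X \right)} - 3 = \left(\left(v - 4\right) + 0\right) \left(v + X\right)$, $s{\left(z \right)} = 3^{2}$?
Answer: $- \frac{35880}{37} \approx -969.73$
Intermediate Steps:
$s{\left(z \right)} = 9$
$C{\left(v,X \right)} = 3 + \left(-4 + v\right) \left(X + v\right)$ ($C{\left(v,X \right)} = 3 + \left(\left(v - 4\right) + 0\right) \left(v + X\right) = 3 + \left(\left(-4 + v\right) + 0\right) \left(X + v\right) = 3 + \left(-4 + v\right) \left(X + v\right)$)
$q{\left(A,l \right)} = \frac{28 + l}{3 + A^{2} - 4 l - 2 A + A l}$ ($q{\left(A,l \right)} = \frac{l + 28}{A + \left(\left(3 + A^{2} - 4 l - 4 A + l A\right) + A\right)} = \frac{28 + l}{A + \left(\left(3 + A^{2} - 4 l - 4 A + A l\right) + A\right)} = \frac{28 + l}{A + \left(\left(3 + A^{2} - 4 A - 4 l + A l\right) + A\right)} = \frac{28 + l}{A + \left(3 + A^{2} - 4 l - 3 A + A l\right)} = \frac{28 + l}{3 + A^{2} - 4 l - 2 A + A l}$)
$\frac{920}{q{\left(-1,s{\left(-5 \right)} \right)}} = \frac{920}{\frac{1}{3 + \left(-1\right)^{2} - 36 - -2 - 9} \left(28 + 9\right)} = \frac{920}{\frac{1}{3 + 1 - 36 + 2 - 9} \cdot 37} = \frac{920}{\frac{1}{-39} \cdot 37} = \frac{920}{\left(- \frac{1}{39}\right) 37} = \frac{920}{- \frac{37}{39}} = 920 \left(- \frac{39}{37}\right) = - \frac{35880}{37}$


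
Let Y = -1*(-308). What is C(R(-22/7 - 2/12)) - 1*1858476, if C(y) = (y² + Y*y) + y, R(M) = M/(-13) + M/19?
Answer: -5555730070316/2989441 ≈ -1.8585e+6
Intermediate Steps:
Y = 308
R(M) = -6*M/247 (R(M) = M*(-1/13) + M*(1/19) = -M/13 + M/19 = -6*M/247)
C(y) = y² + 309*y (C(y) = (y² + 308*y) + y = y² + 309*y)
C(R(-22/7 - 2/12)) - 1*1858476 = (-6*(-22/7 - 2/12)/247)*(309 - 6*(-22/7 - 2/12)/247) - 1*1858476 = (-6*(-22*⅐ - 2*1/12)/247)*(309 - 6*(-22*⅐ - 2*1/12)/247) - 1858476 = (-6*(-22/7 - ⅙)/247)*(309 - 6*(-22/7 - ⅙)/247) - 1858476 = (-6/247*(-139/42))*(309 - 6/247*(-139/42)) - 1858476 = 139*(309 + 139/1729)/1729 - 1858476 = (139/1729)*(534400/1729) - 1858476 = 74281600/2989441 - 1858476 = -5555730070316/2989441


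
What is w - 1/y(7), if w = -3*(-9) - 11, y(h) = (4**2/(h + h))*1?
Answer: 121/8 ≈ 15.125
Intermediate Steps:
y(h) = 8/h (y(h) = (16/((2*h)))*1 = (16*(1/(2*h)))*1 = (8/h)*1 = 8/h)
w = 16 (w = 27 - 11 = 16)
w - 1/y(7) = 16 - 1/(8/7) = 16 - 1/(8*(1/7)) = 16 - 1/8/7 = 16 - 1*7/8 = 16 - 7/8 = 121/8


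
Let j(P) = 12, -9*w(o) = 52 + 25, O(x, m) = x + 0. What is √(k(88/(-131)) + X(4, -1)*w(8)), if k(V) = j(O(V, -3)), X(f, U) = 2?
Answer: I*√46/3 ≈ 2.2608*I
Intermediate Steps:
O(x, m) = x
w(o) = -77/9 (w(o) = -(52 + 25)/9 = -⅑*77 = -77/9)
k(V) = 12
√(k(88/(-131)) + X(4, -1)*w(8)) = √(12 + 2*(-77/9)) = √(12 - 154/9) = √(-46/9) = I*√46/3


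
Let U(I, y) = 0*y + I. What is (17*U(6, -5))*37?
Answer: 3774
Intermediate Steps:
U(I, y) = I (U(I, y) = 0 + I = I)
(17*U(6, -5))*37 = (17*6)*37 = 102*37 = 3774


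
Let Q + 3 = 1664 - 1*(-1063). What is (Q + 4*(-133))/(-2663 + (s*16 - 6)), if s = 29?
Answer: -2192/2205 ≈ -0.99410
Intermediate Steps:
Q = 2724 (Q = -3 + (1664 - 1*(-1063)) = -3 + (1664 + 1063) = -3 + 2727 = 2724)
(Q + 4*(-133))/(-2663 + (s*16 - 6)) = (2724 + 4*(-133))/(-2663 + (29*16 - 6)) = (2724 - 532)/(-2663 + (464 - 6)) = 2192/(-2663 + 458) = 2192/(-2205) = 2192*(-1/2205) = -2192/2205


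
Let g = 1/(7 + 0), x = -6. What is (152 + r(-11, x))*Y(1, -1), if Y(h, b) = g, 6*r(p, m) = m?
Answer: 151/7 ≈ 21.571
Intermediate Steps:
r(p, m) = m/6
g = ⅐ (g = 1/7 = ⅐ ≈ 0.14286)
Y(h, b) = ⅐
(152 + r(-11, x))*Y(1, -1) = (152 + (⅙)*(-6))*(⅐) = (152 - 1)*(⅐) = 151*(⅐) = 151/7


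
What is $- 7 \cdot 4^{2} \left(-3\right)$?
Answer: $336$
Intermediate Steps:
$- 7 \cdot 4^{2} \left(-3\right) = \left(-7\right) 16 \left(-3\right) = \left(-112\right) \left(-3\right) = 336$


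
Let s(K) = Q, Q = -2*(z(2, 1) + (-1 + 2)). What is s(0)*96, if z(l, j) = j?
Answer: -384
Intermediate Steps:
Q = -4 (Q = -2*(1 + (-1 + 2)) = -2*(1 + 1) = -2*2 = -4)
s(K) = -4
s(0)*96 = -4*96 = -384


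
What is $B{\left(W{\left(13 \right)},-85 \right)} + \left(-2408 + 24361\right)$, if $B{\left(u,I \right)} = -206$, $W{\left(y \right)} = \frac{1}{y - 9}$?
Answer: $21747$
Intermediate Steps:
$W{\left(y \right)} = \frac{1}{-9 + y}$
$B{\left(W{\left(13 \right)},-85 \right)} + \left(-2408 + 24361\right) = -206 + \left(-2408 + 24361\right) = -206 + 21953 = 21747$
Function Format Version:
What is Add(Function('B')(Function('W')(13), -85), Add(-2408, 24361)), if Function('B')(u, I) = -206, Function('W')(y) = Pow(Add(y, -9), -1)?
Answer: 21747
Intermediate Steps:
Function('W')(y) = Pow(Add(-9, y), -1)
Add(Function('B')(Function('W')(13), -85), Add(-2408, 24361)) = Add(-206, Add(-2408, 24361)) = Add(-206, 21953) = 21747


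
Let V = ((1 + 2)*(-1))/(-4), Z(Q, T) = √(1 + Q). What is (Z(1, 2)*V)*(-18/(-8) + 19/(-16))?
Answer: 51*√2/64 ≈ 1.1270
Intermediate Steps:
V = ¾ (V = (3*(-1))*(-¼) = -3*(-¼) = ¾ ≈ 0.75000)
(Z(1, 2)*V)*(-18/(-8) + 19/(-16)) = (√(1 + 1)*(¾))*(-18/(-8) + 19/(-16)) = (√2*(¾))*(-18*(-⅛) + 19*(-1/16)) = (3*√2/4)*(9/4 - 19/16) = (3*√2/4)*(17/16) = 51*√2/64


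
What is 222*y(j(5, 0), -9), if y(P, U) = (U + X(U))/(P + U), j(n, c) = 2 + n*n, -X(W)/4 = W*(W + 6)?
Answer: -1443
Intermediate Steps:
X(W) = -4*W*(6 + W) (X(W) = -4*W*(W + 6) = -4*W*(6 + W))
j(n, c) = 2 + n²
y(P, U) = (U - 4*U*(6 + U))/(P + U)
222*y(j(5, 0), -9) = 222*(-9*(-23 - 4*(-9))/((2 + 5²) - 9)) = 222*(-9*(-23 + 36)/((2 + 25) - 9)) = 222*(-9*13/(27 - 9)) = 222*(-9*13/18) = 222*(-9*1/18*13) = 222*(-13/2) = -1443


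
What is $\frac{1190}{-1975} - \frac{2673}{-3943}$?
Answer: $\frac{117401}{1557485} \approx 0.075379$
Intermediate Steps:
$\frac{1190}{-1975} - \frac{2673}{-3943} = 1190 \left(- \frac{1}{1975}\right) - - \frac{2673}{3943} = - \frac{238}{395} + \frac{2673}{3943} = \frac{117401}{1557485}$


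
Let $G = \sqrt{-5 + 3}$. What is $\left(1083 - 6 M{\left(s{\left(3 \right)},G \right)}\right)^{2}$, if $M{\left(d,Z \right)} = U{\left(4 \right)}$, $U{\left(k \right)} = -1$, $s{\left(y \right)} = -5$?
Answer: $1185921$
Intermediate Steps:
$G = i \sqrt{2}$ ($G = \sqrt{-2} = i \sqrt{2} \approx 1.4142 i$)
$M{\left(d,Z \right)} = -1$
$\left(1083 - 6 M{\left(s{\left(3 \right)},G \right)}\right)^{2} = \left(1083 - -6\right)^{2} = \left(1083 + 6\right)^{2} = 1089^{2} = 1185921$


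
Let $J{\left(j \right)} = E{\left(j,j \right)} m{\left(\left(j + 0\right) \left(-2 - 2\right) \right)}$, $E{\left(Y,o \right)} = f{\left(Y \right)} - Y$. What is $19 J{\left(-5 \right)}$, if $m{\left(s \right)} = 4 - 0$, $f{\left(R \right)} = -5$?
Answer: $0$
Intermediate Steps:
$m{\left(s \right)} = 4$ ($m{\left(s \right)} = 4 + 0 = 4$)
$E{\left(Y,o \right)} = -5 - Y$
$J{\left(j \right)} = -20 - 4 j$ ($J{\left(j \right)} = \left(-5 - j\right) 4 = -20 - 4 j$)
$19 J{\left(-5 \right)} = 19 \left(-20 - -20\right) = 19 \left(-20 + 20\right) = 19 \cdot 0 = 0$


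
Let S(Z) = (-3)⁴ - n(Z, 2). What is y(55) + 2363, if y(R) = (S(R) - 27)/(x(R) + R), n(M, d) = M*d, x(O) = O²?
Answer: 129964/55 ≈ 2363.0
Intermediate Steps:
S(Z) = 81 - 2*Z (S(Z) = (-3)⁴ - Z*2 = 81 - 2*Z)
y(R) = (54 - 2*R)/(R + R²) (y(R) = ((81 - 2*R) - 27)/(R² + R) = (54 - 2*R)/(R + R²))
y(55) + 2363 = 2*(27 - 1*55)/(55*(1 + 55)) + 2363 = 2*(1/55)*(27 - 55)/56 + 2363 = 2*(1/55)*(1/56)*(-28) + 2363 = -1/55 + 2363 = 129964/55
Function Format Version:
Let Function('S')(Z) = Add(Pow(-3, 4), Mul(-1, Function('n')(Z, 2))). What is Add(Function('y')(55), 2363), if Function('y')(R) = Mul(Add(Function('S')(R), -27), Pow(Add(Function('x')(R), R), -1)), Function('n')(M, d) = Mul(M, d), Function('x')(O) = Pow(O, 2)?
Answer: Rational(129964, 55) ≈ 2363.0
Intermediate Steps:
Function('S')(Z) = Add(81, Mul(-2, Z)) (Function('S')(Z) = Add(Pow(-3, 4), Mul(-1, Mul(Z, 2))) = Add(81, Mul(-1, Mul(2, Z))) = Add(81, Mul(-2, Z)))
Function('y')(R) = Mul(Pow(Add(R, Pow(R, 2)), -1), Add(54, Mul(-2, R))) (Function('y')(R) = Mul(Add(Add(81, Mul(-2, R)), -27), Pow(Add(Pow(R, 2), R), -1)) = Mul(Add(54, Mul(-2, R)), Pow(Add(R, Pow(R, 2)), -1)) = Mul(Pow(Add(R, Pow(R, 2)), -1), Add(54, Mul(-2, R))))
Add(Function('y')(55), 2363) = Add(Mul(2, Pow(55, -1), Pow(Add(1, 55), -1), Add(27, Mul(-1, 55))), 2363) = Add(Mul(2, Rational(1, 55), Pow(56, -1), Add(27, -55)), 2363) = Add(Mul(2, Rational(1, 55), Rational(1, 56), -28), 2363) = Add(Rational(-1, 55), 2363) = Rational(129964, 55)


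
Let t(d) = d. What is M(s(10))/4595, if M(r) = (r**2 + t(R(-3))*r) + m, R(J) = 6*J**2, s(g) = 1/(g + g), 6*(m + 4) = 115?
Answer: 21443/5514000 ≈ 0.0038888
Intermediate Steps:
m = 91/6 (m = -4 + (1/6)*115 = -4 + 115/6 = 91/6 ≈ 15.167)
s(g) = 1/(2*g)
M(r) = 91/6 + r**2 + 54*r (M(r) = (r**2 + (6*(-3)**2)*r) + 91/6 = (r**2 + (6*9)*r) + 91/6 = (r**2 + 54*r) + 91/6 = 91/6 + r**2 + 54*r)
M(s(10))/4595 = (91/6 + ((1/2)/10)**2 + 54*((1/2)/10))/4595 = (91/6 + ((1/2)*(1/10))**2 + 54*((1/2)*(1/10)))*(1/4595) = (91/6 + (1/20)**2 + 54*(1/20))*(1/4595) = (91/6 + 1/400 + 27/10)*(1/4595) = (21443/1200)*(1/4595) = 21443/5514000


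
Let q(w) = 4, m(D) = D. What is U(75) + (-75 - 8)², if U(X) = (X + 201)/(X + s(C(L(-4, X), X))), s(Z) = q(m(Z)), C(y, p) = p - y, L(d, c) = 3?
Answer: 544507/79 ≈ 6892.5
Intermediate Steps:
s(Z) = 4
U(X) = (201 + X)/(4 + X) (U(X) = (X + 201)/(X + 4) = (201 + X)/(4 + X))
U(75) + (-75 - 8)² = (201 + 75)/(4 + 75) + (-75 - 8)² = 276/79 + (-83)² = (1/79)*276 + 6889 = 276/79 + 6889 = 544507/79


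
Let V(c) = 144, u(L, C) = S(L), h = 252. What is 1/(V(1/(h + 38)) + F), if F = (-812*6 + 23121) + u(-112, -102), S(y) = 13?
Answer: 1/18406 ≈ 5.4330e-5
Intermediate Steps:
u(L, C) = 13
F = 18262 (F = (-812*6 + 23121) + 13 = (-4872 + 23121) + 13 = 18249 + 13 = 18262)
1/(V(1/(h + 38)) + F) = 1/(144 + 18262) = 1/18406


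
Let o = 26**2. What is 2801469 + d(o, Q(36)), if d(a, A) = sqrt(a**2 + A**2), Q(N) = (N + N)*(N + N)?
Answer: 2801469 + 4*sqrt(1708177) ≈ 2.8067e+6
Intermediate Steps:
Q(N) = 4*N**2 (Q(N) = (2*N)*(2*N) = 4*N**2)
o = 676
d(a, A) = sqrt(A**2 + a**2)
2801469 + d(o, Q(36)) = 2801469 + sqrt((4*36**2)**2 + 676**2) = 2801469 + sqrt((4*1296)**2 + 456976) = 2801469 + sqrt(5184**2 + 456976) = 2801469 + sqrt(26873856 + 456976) = 2801469 + sqrt(27330832) = 2801469 + 4*sqrt(1708177)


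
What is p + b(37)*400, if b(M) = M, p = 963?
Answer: 15763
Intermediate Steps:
p + b(37)*400 = 963 + 37*400 = 963 + 14800 = 15763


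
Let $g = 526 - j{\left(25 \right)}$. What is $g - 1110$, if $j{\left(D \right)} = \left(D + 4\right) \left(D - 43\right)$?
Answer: $-62$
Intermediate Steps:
$j{\left(D \right)} = \left(-43 + D\right) \left(4 + D\right)$ ($j{\left(D \right)} = \left(4 + D\right) \left(-43 + D\right) = \left(-43 + D\right) \left(4 + D\right)$)
$g = 1048$ ($g = 526 - \left(-172 + 25^{2} - 975\right) = 526 - \left(-172 + 625 - 975\right) = 526 - -522 = 526 + 522 = 1048$)
$g - 1110 = 1048 - 1110 = -62$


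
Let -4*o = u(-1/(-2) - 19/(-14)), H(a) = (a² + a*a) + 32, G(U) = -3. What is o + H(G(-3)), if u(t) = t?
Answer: 1387/28 ≈ 49.536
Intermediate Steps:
H(a) = 32 + 2*a² (H(a) = (a² + a²) + 32 = 2*a² + 32 = 32 + 2*a²)
o = -13/28 (o = -(-1/(-2) - 19/(-14))/4 = -(-1*(-½) - 19*(-1/14))/4 = -(½ + 19/14)/4 = -¼*13/7 = -13/28 ≈ -0.46429)
o + H(G(-3)) = -13/28 + (32 + 2*(-3)²) = -13/28 + (32 + 2*9) = -13/28 + (32 + 18) = -13/28 + 50 = 1387/28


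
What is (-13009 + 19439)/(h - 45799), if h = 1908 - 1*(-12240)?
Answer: -6430/31651 ≈ -0.20315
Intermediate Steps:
h = 14148 (h = 1908 + 12240 = 14148)
(-13009 + 19439)/(h - 45799) = (-13009 + 19439)/(14148 - 45799) = 6430/(-31651) = 6430*(-1/31651) = -6430/31651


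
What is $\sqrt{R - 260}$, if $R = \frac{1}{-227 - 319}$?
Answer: $\frac{i \sqrt{77510706}}{546} \approx 16.125 i$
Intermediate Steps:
$R = - \frac{1}{546}$ ($R = \frac{1}{-546} = - \frac{1}{546} \approx -0.0018315$)
$\sqrt{R - 260} = \sqrt{- \frac{1}{546} - 260} = \sqrt{- \frac{141961}{546}} = \frac{i \sqrt{77510706}}{546}$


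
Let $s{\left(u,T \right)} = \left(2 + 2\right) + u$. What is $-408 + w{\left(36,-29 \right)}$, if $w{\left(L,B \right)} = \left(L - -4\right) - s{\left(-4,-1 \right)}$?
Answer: $-368$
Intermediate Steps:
$s{\left(u,T \right)} = 4 + u$
$w{\left(L,B \right)} = 4 + L$ ($w{\left(L,B \right)} = \left(L - -4\right) - \left(4 - 4\right) = \left(L + 4\right) - 0 = \left(4 + L\right) + 0 = 4 + L$)
$-408 + w{\left(36,-29 \right)} = -408 + \left(4 + 36\right) = -408 + 40 = -368$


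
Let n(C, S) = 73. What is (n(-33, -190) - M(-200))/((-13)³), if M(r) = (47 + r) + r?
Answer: -426/2197 ≈ -0.19390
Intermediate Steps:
M(r) = 47 + 2*r
(n(-33, -190) - M(-200))/((-13)³) = (73 - (47 + 2*(-200)))/((-13)³) = (73 - (47 - 400))/(-2197) = (73 - 1*(-353))*(-1/2197) = (73 + 353)*(-1/2197) = 426*(-1/2197) = -426/2197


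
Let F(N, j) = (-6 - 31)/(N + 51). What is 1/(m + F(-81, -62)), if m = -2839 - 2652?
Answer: -30/164693 ≈ -0.00018216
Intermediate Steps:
F(N, j) = -37/(51 + N)
m = -5491
1/(m + F(-81, -62)) = 1/(-5491 - 37/(51 - 81)) = 1/(-5491 - 37/(-30)) = 1/(-5491 - 37*(-1/30)) = 1/(-5491 + 37/30) = 1/(-164693/30) = -30/164693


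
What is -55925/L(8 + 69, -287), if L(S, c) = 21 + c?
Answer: 55925/266 ≈ 210.24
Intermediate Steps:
-55925/L(8 + 69, -287) = -55925/(21 - 287) = -55925/(-266) = -55925*(-1/266) = 55925/266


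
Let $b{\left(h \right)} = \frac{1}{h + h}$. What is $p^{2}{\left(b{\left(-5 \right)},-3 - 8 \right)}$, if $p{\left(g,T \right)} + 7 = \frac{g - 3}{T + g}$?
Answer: $\frac{556516}{12321} \approx 45.168$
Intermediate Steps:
$b{\left(h \right)} = \frac{1}{2 h}$
$p{\left(g,T \right)} = -7 + \frac{-3 + g}{T + g}$ ($p{\left(g,T \right)} = -7 + \frac{g - 3}{T + g} = -7 + \frac{-3 + g}{T + g}$)
$p^{2}{\left(b{\left(-5 \right)},-3 - 8 \right)} = \left(\frac{-3 - 7 \left(-3 - 8\right) - 6 \frac{1}{2 \left(-5\right)}}{\left(-3 - 8\right) + \frac{1}{2 \left(-5\right)}}\right)^{2} = \left(\frac{-3 - -77 - 6 \cdot \frac{1}{2} \left(- \frac{1}{5}\right)}{-11 + \frac{1}{2} \left(- \frac{1}{5}\right)}\right)^{2} = \left(\frac{-3 + 77 - - \frac{3}{5}}{-11 - \frac{1}{10}}\right)^{2} = \left(\frac{-3 + 77 + \frac{3}{5}}{- \frac{111}{10}}\right)^{2} = \left(\left(- \frac{10}{111}\right) \frac{373}{5}\right)^{2} = \left(- \frac{746}{111}\right)^{2} = \frac{556516}{12321}$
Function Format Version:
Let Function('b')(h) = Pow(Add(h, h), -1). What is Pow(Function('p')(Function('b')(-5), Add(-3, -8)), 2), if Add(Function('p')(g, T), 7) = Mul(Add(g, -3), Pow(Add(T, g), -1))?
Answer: Rational(556516, 12321) ≈ 45.168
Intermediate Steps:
Function('b')(h) = Mul(Rational(1, 2), Pow(h, -1)) (Function('b')(h) = Pow(Mul(2, h), -1) = Mul(Rational(1, 2), Pow(h, -1)))
Function('p')(g, T) = Add(-7, Mul(Pow(Add(T, g), -1), Add(-3, g))) (Function('p')(g, T) = Add(-7, Mul(Add(g, -3), Pow(Add(T, g), -1))) = Add(-7, Mul(Add(-3, g), Pow(Add(T, g), -1))) = Add(-7, Mul(Pow(Add(T, g), -1), Add(-3, g))))
Pow(Function('p')(Function('b')(-5), Add(-3, -8)), 2) = Pow(Mul(Pow(Add(Add(-3, -8), Mul(Rational(1, 2), Pow(-5, -1))), -1), Add(-3, Mul(-7, Add(-3, -8)), Mul(-6, Mul(Rational(1, 2), Pow(-5, -1))))), 2) = Pow(Mul(Pow(Add(-11, Mul(Rational(1, 2), Rational(-1, 5))), -1), Add(-3, Mul(-7, -11), Mul(-6, Mul(Rational(1, 2), Rational(-1, 5))))), 2) = Pow(Mul(Pow(Add(-11, Rational(-1, 10)), -1), Add(-3, 77, Mul(-6, Rational(-1, 10)))), 2) = Pow(Mul(Pow(Rational(-111, 10), -1), Add(-3, 77, Rational(3, 5))), 2) = Pow(Mul(Rational(-10, 111), Rational(373, 5)), 2) = Pow(Rational(-746, 111), 2) = Rational(556516, 12321)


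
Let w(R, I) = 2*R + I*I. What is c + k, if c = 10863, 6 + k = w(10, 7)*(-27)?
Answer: 8994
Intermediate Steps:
w(R, I) = I² + 2*R (w(R, I) = 2*R + I² = I² + 2*R)
k = -1869 (k = -6 + (7² + 2*10)*(-27) = -6 + (49 + 20)*(-27) = -6 + 69*(-27) = -6 - 1863 = -1869)
c + k = 10863 - 1869 = 8994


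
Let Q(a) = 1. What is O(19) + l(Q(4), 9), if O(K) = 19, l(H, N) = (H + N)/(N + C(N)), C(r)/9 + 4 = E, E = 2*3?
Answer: 523/27 ≈ 19.370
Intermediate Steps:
E = 6
C(r) = 18 (C(r) = -36 + 9*6 = -36 + 54 = 18)
l(H, N) = (H + N)/(18 + N) (l(H, N) = (H + N)/(N + 18) = (H + N)/(18 + N))
O(19) + l(Q(4), 9) = 19 + (1 + 9)/(18 + 9) = 19 + 10/27 = 523/27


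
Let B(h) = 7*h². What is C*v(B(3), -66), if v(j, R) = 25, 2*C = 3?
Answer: 75/2 ≈ 37.500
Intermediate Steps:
C = 3/2 (C = (½)*3 = 3/2 ≈ 1.5000)
C*v(B(3), -66) = (3/2)*25 = 75/2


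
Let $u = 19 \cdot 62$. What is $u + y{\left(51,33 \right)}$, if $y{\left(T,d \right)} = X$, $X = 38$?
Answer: $1216$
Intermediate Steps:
$u = 1178$
$y{\left(T,d \right)} = 38$
$u + y{\left(51,33 \right)} = 1178 + 38 = 1216$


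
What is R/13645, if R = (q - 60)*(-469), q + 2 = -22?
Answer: 39396/13645 ≈ 2.8872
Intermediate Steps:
q = -24 (q = -2 - 22 = -24)
R = 39396 (R = (-24 - 60)*(-469) = -84*(-469) = 39396)
R/13645 = 39396/13645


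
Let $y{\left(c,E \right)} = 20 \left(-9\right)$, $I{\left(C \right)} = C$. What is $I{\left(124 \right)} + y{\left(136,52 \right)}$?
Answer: $-56$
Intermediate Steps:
$y{\left(c,E \right)} = -180$
$I{\left(124 \right)} + y{\left(136,52 \right)} = 124 - 180 = -56$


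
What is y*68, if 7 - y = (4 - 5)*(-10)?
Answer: -204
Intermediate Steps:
y = -3 (y = 7 - (4 - 5)*(-10) = 7 - (-1)*(-10) = 7 - 1*10 = 7 - 10 = -3)
y*68 = -3*68 = -204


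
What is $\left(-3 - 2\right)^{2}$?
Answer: $25$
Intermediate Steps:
$\left(-3 - 2\right)^{2} = \left(-5\right)^{2} = 25$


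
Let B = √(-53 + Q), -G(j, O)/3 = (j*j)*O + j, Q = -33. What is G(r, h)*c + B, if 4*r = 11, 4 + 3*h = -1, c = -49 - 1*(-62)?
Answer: 6149/16 + I*√86 ≈ 384.31 + 9.2736*I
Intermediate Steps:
c = 13 (c = -49 + 62 = 13)
h = -5/3 (h = -4/3 + (⅓)*(-1) = -4/3 - ⅓ = -5/3 ≈ -1.6667)
r = 11/4 (r = (¼)*11 = 11/4 ≈ 2.7500)
G(j, O) = -3*j - 3*O*j² (G(j, O) = -3*((j*j)*O + j) = -3*(j²*O + j) = -3*(O*j² + j) = -3*(j + O*j²) = -3*j - 3*O*j²)
B = I*√86 (B = √(-53 - 33) = √(-86) = I*√86 ≈ 9.2736*I)
G(r, h)*c + B = -3*11/4*(1 - 5/3*11/4)*13 + I*√86 = -3*11/4*(1 - 55/12)*13 + I*√86 = -3*11/4*(-43/12)*13 + I*√86 = (473/16)*13 + I*√86 = 6149/16 + I*√86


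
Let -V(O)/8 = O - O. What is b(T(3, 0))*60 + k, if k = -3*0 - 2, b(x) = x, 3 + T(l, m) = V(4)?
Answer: -182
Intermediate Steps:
V(O) = 0 (V(O) = -8*(O - O) = -8*0 = 0)
T(l, m) = -3 (T(l, m) = -3 + 0 = -3)
k = -2 (k = 0 - 2 = -2)
b(T(3, 0))*60 + k = -3*60 - 2 = -180 - 2 = -182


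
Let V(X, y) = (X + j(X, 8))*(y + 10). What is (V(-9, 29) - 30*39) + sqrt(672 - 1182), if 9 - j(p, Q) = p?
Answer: -819 + I*sqrt(510) ≈ -819.0 + 22.583*I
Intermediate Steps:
j(p, Q) = 9 - p
V(X, y) = 90 + 9*y (V(X, y) = (X + (9 - X))*(y + 10) = 9*(10 + y) = 90 + 9*y)
(V(-9, 29) - 30*39) + sqrt(672 - 1182) = ((90 + 9*29) - 30*39) + sqrt(672 - 1182) = ((90 + 261) - 1170) + sqrt(-510) = (351 - 1170) + I*sqrt(510) = -819 + I*sqrt(510)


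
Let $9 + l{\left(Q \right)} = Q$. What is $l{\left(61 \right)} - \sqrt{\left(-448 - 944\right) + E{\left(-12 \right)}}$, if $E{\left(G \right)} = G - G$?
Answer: $52 - 4 i \sqrt{87} \approx 52.0 - 37.31 i$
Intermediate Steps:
$E{\left(G \right)} = 0$
$l{\left(Q \right)} = -9 + Q$
$l{\left(61 \right)} - \sqrt{\left(-448 - 944\right) + E{\left(-12 \right)}} = \left(-9 + 61\right) - \sqrt{\left(-448 - 944\right) + 0} = 52 - \sqrt{\left(-448 - 944\right) + 0} = 52 - \sqrt{-1392 + 0} = 52 - \sqrt{-1392} = 52 - 4 i \sqrt{87}$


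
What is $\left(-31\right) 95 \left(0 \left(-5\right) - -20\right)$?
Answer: $-58900$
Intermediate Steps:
$\left(-31\right) 95 \left(0 \left(-5\right) - -20\right) = - 2945 \left(0 + 20\right) = \left(-2945\right) 20 = -58900$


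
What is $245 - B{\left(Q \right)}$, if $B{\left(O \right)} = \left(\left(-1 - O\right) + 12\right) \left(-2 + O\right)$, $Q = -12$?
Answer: $567$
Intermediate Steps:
$B{\left(O \right)} = \left(-2 + O\right) \left(11 - O\right)$ ($B{\left(O \right)} = \left(11 - O\right) \left(-2 + O\right) = \left(-2 + O\right) \left(11 - O\right)$)
$245 - B{\left(Q \right)} = 245 - \left(-22 - \left(-12\right)^{2} + 13 \left(-12\right)\right) = 245 - \left(-22 - 144 - 156\right) = 245 - -322 = 245 + 322 = 567$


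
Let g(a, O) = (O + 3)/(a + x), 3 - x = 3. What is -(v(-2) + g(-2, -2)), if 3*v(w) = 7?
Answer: -11/6 ≈ -1.8333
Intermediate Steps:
x = 0 (x = 3 - 1*3 = 3 - 3 = 0)
g(a, O) = (3 + O)/a (g(a, O) = (O + 3)/(a + 0) = (3 + O)/a)
v(w) = 7/3 (v(w) = (⅓)*7 = 7/3)
-(v(-2) + g(-2, -2)) = -(7/3 + (3 - 2)/(-2)) = -(7/3 - ½*1) = -(7/3 - ½) = -1*11/6 = -11/6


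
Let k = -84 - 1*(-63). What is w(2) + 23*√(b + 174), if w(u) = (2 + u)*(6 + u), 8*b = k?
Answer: 32 + 23*√2742/4 ≈ 333.09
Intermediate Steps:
k = -21 (k = -84 + 63 = -21)
b = -21/8 (b = (⅛)*(-21) = -21/8 ≈ -2.6250)
w(2) + 23*√(b + 174) = (12 + 2² + 8*2) + 23*√(-21/8 + 174) = (12 + 4 + 16) + 23*√(1371/8) = 32 + 23*(√2742/4) = 32 + 23*√2742/4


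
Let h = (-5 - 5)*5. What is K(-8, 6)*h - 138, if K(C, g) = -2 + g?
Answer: -338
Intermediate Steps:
h = -50 (h = -10*5 = -50)
K(-8, 6)*h - 138 = (-2 + 6)*(-50) - 138 = 4*(-50) - 138 = -200 - 138 = -338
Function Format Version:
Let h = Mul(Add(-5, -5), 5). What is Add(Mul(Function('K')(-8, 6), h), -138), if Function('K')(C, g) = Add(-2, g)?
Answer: -338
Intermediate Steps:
h = -50 (h = Mul(-10, 5) = -50)
Add(Mul(Function('K')(-8, 6), h), -138) = Add(Mul(Add(-2, 6), -50), -138) = Add(Mul(4, -50), -138) = Add(-200, -138) = -338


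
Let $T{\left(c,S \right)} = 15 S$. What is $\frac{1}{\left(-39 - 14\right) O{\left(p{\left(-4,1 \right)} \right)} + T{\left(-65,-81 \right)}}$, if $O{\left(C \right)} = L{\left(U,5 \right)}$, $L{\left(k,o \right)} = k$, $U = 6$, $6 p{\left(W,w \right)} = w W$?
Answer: $- \frac{1}{1533} \approx -0.00065232$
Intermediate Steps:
$p{\left(W,w \right)} = \frac{W w}{6}$ ($p{\left(W,w \right)} = \frac{w W}{6} = \frac{W w}{6}$)
$O{\left(C \right)} = 6$
$\frac{1}{\left(-39 - 14\right) O{\left(p{\left(-4,1 \right)} \right)} + T{\left(-65,-81 \right)}} = \frac{1}{\left(-39 - 14\right) 6 + 15 \left(-81\right)} = \frac{1}{\left(-53\right) 6 - 1215} = \frac{1}{-318 - 1215} = \frac{1}{-1533} = - \frac{1}{1533}$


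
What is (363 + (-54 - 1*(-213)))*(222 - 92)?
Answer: 67860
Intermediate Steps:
(363 + (-54 - 1*(-213)))*(222 - 92) = (363 + (-54 + 213))*130 = (363 + 159)*130 = 522*130 = 67860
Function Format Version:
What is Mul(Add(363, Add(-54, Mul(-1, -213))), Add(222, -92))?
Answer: 67860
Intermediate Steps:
Mul(Add(363, Add(-54, Mul(-1, -213))), Add(222, -92)) = Mul(Add(363, Add(-54, 213)), 130) = Mul(Add(363, 159), 130) = Mul(522, 130) = 67860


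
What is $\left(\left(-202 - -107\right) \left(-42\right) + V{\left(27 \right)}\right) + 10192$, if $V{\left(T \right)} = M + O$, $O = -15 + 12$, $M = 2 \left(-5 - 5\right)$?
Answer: $14159$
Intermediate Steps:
$M = -20$ ($M = 2 \left(-10\right) = -20$)
$O = -3$
$V{\left(T \right)} = -23$ ($V{\left(T \right)} = -20 - 3 = -23$)
$\left(\left(-202 - -107\right) \left(-42\right) + V{\left(27 \right)}\right) + 10192 = \left(\left(-202 - -107\right) \left(-42\right) - 23\right) + 10192 = \left(\left(-202 + 107\right) \left(-42\right) - 23\right) + 10192 = \left(\left(-95\right) \left(-42\right) - 23\right) + 10192 = \left(3990 - 23\right) + 10192 = 3967 + 10192 = 14159$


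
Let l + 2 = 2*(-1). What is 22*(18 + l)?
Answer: 308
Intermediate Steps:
l = -4 (l = -2 + 2*(-1) = -2 - 2 = -4)
22*(18 + l) = 22*(18 - 4) = 22*14 = 308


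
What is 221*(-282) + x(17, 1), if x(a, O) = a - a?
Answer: -62322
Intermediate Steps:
x(a, O) = 0
221*(-282) + x(17, 1) = 221*(-282) + 0 = -62322 + 0 = -62322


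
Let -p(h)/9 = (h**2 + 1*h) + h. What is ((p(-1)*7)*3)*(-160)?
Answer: -30240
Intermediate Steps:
p(h) = -18*h - 9*h**2 (p(h) = -9*((h**2 + 1*h) + h) = -9*((h**2 + h) + h) = -9*((h + h**2) + h) = -9*(h**2 + 2*h) = -18*h - 9*h**2)
((p(-1)*7)*3)*(-160) = ((-9*(-1)*(2 - 1)*7)*3)*(-160) = ((-9*(-1)*1*7)*3)*(-160) = ((9*7)*3)*(-160) = (63*3)*(-160) = 189*(-160) = -30240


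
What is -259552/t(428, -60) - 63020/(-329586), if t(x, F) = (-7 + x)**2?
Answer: -37187488826/29208076113 ≈ -1.2732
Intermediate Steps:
-259552/t(428, -60) - 63020/(-329586) = -259552/(-7 + 428)**2 - 63020/(-329586) = -259552/(421**2) - 63020*(-1/329586) = -259552/177241 + 31510/164793 = -37187488826/29208076113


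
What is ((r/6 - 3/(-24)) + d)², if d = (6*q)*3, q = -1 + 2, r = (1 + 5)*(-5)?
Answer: 11025/64 ≈ 172.27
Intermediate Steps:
r = -30 (r = 6*(-5) = -30)
q = 1
d = 18 (d = (6*1)*3 = 6*3 = 18)
((r/6 - 3/(-24)) + d)² = ((-30/6 - 3/(-24)) + 18)² = ((-30*⅙ - 3*(-1/24)) + 18)² = ((-5 + ⅛) + 18)² = (-39/8 + 18)² = (105/8)² = 11025/64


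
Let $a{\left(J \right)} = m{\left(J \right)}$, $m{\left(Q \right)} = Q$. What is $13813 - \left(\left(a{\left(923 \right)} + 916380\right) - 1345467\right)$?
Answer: $441977$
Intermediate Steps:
$a{\left(J \right)} = J$
$13813 - \left(\left(a{\left(923 \right)} + 916380\right) - 1345467\right) = 13813 - \left(\left(923 + 916380\right) - 1345467\right) = 13813 - \left(917303 - 1345467\right) = 13813 - -428164 = 13813 + 428164 = 441977$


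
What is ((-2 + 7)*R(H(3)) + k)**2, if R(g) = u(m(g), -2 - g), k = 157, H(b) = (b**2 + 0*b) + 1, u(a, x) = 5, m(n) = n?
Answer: 33124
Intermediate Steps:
H(b) = 1 + b**2 (H(b) = (b**2 + 0) + 1 = b**2 + 1 = 1 + b**2)
R(g) = 5
((-2 + 7)*R(H(3)) + k)**2 = ((-2 + 7)*5 + 157)**2 = (5*5 + 157)**2 = (25 + 157)**2 = 182**2 = 33124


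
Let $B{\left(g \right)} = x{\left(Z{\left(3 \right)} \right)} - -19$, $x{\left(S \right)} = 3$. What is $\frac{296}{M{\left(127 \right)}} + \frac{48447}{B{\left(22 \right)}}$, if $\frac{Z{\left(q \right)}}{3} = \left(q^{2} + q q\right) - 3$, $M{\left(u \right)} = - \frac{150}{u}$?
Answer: $\frac{3220013}{1650} \approx 1951.5$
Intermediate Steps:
$Z{\left(q \right)} = -9 + 6 q^{2}$ ($Z{\left(q \right)} = 3 \left(\left(q^{2} + q q\right) - 3\right) = 3 \left(\left(q^{2} + q^{2}\right) - 3\right) = 3 \left(2 q^{2} - 3\right) = 3 \left(-3 + 2 q^{2}\right) = -9 + 6 q^{2}$)
$B{\left(g \right)} = 22$ ($B{\left(g \right)} = 3 - -19 = 3 + 19 = 22$)
$\frac{296}{M{\left(127 \right)}} + \frac{48447}{B{\left(22 \right)}} = \frac{296}{\left(-150\right) \frac{1}{127}} + \frac{48447}{22} = \frac{296}{\left(-150\right) \frac{1}{127}} + 48447 \cdot \frac{1}{22} = \frac{296}{- \frac{150}{127}} + \frac{48447}{22} = 296 \left(- \frac{127}{150}\right) + \frac{48447}{22} = - \frac{18796}{75} + \frac{48447}{22} = \frac{3220013}{1650}$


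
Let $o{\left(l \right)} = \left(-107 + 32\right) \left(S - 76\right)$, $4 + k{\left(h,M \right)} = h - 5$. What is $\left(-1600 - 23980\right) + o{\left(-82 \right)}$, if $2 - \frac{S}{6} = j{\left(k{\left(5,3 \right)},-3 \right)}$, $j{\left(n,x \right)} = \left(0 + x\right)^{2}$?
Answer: $-16730$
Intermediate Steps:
$k{\left(h,M \right)} = -9 + h$ ($k{\left(h,M \right)} = -4 + \left(h - 5\right) = -4 + \left(-5 + h\right) = -9 + h$)
$j{\left(n,x \right)} = x^{2}$
$S = -42$ ($S = 12 - 6 \left(-3\right)^{2} = 12 - 54 = -42$)
$o{\left(l \right)} = 8850$ ($o{\left(l \right)} = \left(-107 + 32\right) \left(-42 - 76\right) = \left(-75\right) \left(-118\right) = 8850$)
$\left(-1600 - 23980\right) + o{\left(-82 \right)} = \left(-1600 - 23980\right) + 8850 = -25580 + 8850 = -16730$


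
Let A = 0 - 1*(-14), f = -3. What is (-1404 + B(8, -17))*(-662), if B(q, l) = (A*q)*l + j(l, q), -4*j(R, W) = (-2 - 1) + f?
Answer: 2188903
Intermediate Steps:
j(R, W) = 3/2 (j(R, W) = -((-2 - 1) - 3)/4 = -(-3 - 3)/4 = -¼*(-6) = 3/2)
A = 14 (A = 0 + 14 = 14)
B(q, l) = 3/2 + 14*l*q (B(q, l) = (14*q)*l + 3/2 = 14*l*q + 3/2 = 3/2 + 14*l*q)
(-1404 + B(8, -17))*(-662) = (-1404 + (3/2 + 14*(-17)*8))*(-662) = (-1404 + (3/2 - 1904))*(-662) = (-1404 - 3805/2)*(-662) = -6613/2*(-662) = 2188903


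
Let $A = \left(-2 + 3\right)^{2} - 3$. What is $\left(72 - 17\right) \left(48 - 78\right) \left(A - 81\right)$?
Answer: $136950$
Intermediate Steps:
$A = -2$ ($A = 1^{2} - 3 = 1 - 3 = -2$)
$\left(72 - 17\right) \left(48 - 78\right) \left(A - 81\right) = \left(72 - 17\right) \left(48 - 78\right) \left(-2 - 81\right) = 55 \left(-30\right) \left(-83\right) = \left(-1650\right) \left(-83\right) = 136950$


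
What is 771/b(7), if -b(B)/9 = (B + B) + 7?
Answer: -257/63 ≈ -4.0794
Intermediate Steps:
b(B) = -63 - 18*B (b(B) = -9*((B + B) + 7) = -9*(2*B + 7) = -9*(7 + 2*B) = -63 - 18*B)
771/b(7) = 771/(-63 - 18*7) = 771/(-63 - 126) = 771/(-189) = 771*(-1/189) = -257/63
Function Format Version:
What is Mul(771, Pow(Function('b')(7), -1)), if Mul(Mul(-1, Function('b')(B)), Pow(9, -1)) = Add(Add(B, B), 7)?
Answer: Rational(-257, 63) ≈ -4.0794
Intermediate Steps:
Function('b')(B) = Add(-63, Mul(-18, B)) (Function('b')(B) = Mul(-9, Add(Add(B, B), 7)) = Mul(-9, Add(Mul(2, B), 7)) = Mul(-9, Add(7, Mul(2, B))) = Add(-63, Mul(-18, B)))
Mul(771, Pow(Function('b')(7), -1)) = Mul(771, Pow(Add(-63, Mul(-18, 7)), -1)) = Mul(771, Pow(Add(-63, -126), -1)) = Mul(771, Pow(-189, -1)) = Mul(771, Rational(-1, 189)) = Rational(-257, 63)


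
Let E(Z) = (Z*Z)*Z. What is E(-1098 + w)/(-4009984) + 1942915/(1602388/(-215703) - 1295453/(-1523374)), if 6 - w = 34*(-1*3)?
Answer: -29068361113381497874215/98499930910779904 ≈ -2.9511e+5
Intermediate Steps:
w = 108 (w = 6 - 34*(-1*3) = 6 - 34*(-3) = 6 - 1*(-102) = 6 + 102 = 108)
E(Z) = Z³ (E(Z) = Z²*Z = Z³)
E(-1098 + w)/(-4009984) + 1942915/(1602388/(-215703) - 1295453/(-1523374)) = (-1098 + 108)³/(-4009984) + 1942915/(1602388/(-215703) - 1295453/(-1523374)) = (-990)³*(-1/4009984) + 1942915/(1602388*(-1/215703) - 1295453*(-1/1523374)) = -970299000*(-1/4009984) + 1942915/(-1602388/215703 + 1295453/1523374) = 11026125/45568 + 1942915/(-2161603118653/328596341922) = 11026125/45568 + 1942915*(-328596341922/2161603118653) = 11026125/45568 - 638434761665382630/2161603118653 = -29068361113381497874215/98499930910779904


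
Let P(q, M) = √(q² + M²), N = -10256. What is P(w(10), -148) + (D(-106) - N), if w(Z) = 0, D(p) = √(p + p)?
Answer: 10404 + 2*I*√53 ≈ 10404.0 + 14.56*I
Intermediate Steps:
D(p) = √2*√p (D(p) = √(2*p) = √2*√p)
P(q, M) = √(M² + q²)
P(w(10), -148) + (D(-106) - N) = √((-148)² + 0²) + (√2*√(-106) - 1*(-10256)) = √(21904 + 0) + (√2*(I*√106) + 10256) = √21904 + (2*I*√53 + 10256) = 148 + (10256 + 2*I*√53) = 10404 + 2*I*√53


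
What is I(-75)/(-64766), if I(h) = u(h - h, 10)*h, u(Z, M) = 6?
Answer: 225/32383 ≈ 0.0069481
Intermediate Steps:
I(h) = 6*h
I(-75)/(-64766) = (6*(-75))/(-64766) = -450*(-1/64766) = 225/32383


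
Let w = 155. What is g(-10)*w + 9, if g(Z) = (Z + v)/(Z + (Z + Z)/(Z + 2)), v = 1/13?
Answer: 2783/13 ≈ 214.08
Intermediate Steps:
v = 1/13 ≈ 0.076923
g(Z) = (1/13 + Z)/(Z + 2*Z/(2 + Z)) (g(Z) = (Z + 1/13)/(Z + (Z + Z)/(Z + 2)) = (1/13 + Z)/(Z + (2*Z)/(2 + Z)) = (1/13 + Z)/(Z + 2*Z/(2 + Z)))
g(-10)*w + 9 = ((1/13)*(2 + 13*(-10)² + 27*(-10))/(-10*(4 - 10)))*155 + 9 = ((1/13)*(-⅒)*(2 + 13*100 - 270)/(-6))*155 + 9 = ((1/13)*(-⅒)*(-⅙)*(2 + 1300 - 270))*155 + 9 = ((1/13)*(-⅒)*(-⅙)*1032)*155 + 9 = (86/65)*155 + 9 = 2666/13 + 9 = 2783/13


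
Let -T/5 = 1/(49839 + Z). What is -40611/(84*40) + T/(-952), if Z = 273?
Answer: -2883056087/238533120 ≈ -12.087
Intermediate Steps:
T = -5/50112 (T = -5/(49839 + 273) = -5/50112 ≈ -9.9777e-5)
-40611/(84*40) + T/(-952) = -40611/(84*40) - 5/50112/(-952) = -40611/3360 - 5/50112*(-1/952) = -40611*1/3360 + 5/47706624 = -13537/1120 + 5/47706624 = -2883056087/238533120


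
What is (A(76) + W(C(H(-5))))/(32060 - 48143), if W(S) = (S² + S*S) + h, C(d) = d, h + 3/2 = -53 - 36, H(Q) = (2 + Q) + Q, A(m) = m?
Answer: -227/32166 ≈ -0.0070571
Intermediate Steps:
H(Q) = 2 + 2*Q
h = -181/2 (h = -3/2 + (-53 - 36) = -3/2 - 89 = -181/2 ≈ -90.500)
W(S) = -181/2 + 2*S² (W(S) = (S² + S*S) - 181/2 = (S² + S²) - 181/2 = 2*S² - 181/2 = -181/2 + 2*S²)
(A(76) + W(C(H(-5))))/(32060 - 48143) = (76 + (-181/2 + 2*(2 + 2*(-5))²))/(32060 - 48143) = (76 + (-181/2 + 2*(2 - 10)²))/(-16083) = (76 + (-181/2 + 2*(-8)²))*(-1/16083) = (76 + (-181/2 + 2*64))*(-1/16083) = (76 + (-181/2 + 128))*(-1/16083) = (76 + 75/2)*(-1/16083) = (227/2)*(-1/16083) = -227/32166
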